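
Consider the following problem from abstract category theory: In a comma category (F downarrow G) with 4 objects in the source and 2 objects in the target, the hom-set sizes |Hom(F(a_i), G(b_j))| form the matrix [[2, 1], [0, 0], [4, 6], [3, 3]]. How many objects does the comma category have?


Objects of (F downarrow G) are triples (a, b, h: F(a)->G(b)).
The count equals the sum of all entries in the hom-matrix.
sum(row 0) = 3
sum(row 1) = 0
sum(row 2) = 10
sum(row 3) = 6
Grand total = 19

19


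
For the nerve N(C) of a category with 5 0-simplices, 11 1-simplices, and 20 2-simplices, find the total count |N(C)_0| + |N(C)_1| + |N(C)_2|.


The 2-skeleton of the nerve N(C) consists of simplices in dimensions 0, 1, 2:
  |N(C)_0| = 5 (objects)
  |N(C)_1| = 11 (morphisms)
  |N(C)_2| = 20 (composable pairs)
Total = 5 + 11 + 20 = 36

36


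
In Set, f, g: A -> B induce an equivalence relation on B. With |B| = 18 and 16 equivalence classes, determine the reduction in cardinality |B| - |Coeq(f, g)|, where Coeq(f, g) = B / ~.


The coequalizer Coeq(f, g) = B / ~ has one element per equivalence class.
|B| = 18, |Coeq(f, g)| = 16.
|B| - |Coeq(f, g)| = 18 - 16 = 2.

2


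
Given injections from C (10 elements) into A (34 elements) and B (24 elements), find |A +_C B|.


The pushout A +_C B identifies the images of C in A and B.
|A +_C B| = |A| + |B| - |C| (for injections).
= 34 + 24 - 10 = 48

48


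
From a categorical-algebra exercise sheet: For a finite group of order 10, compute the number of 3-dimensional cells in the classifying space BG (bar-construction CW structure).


In the bar-construction CW model of BG, the n-cells are indexed by
n-tuples [g_1|...|g_n] of non-identity elements of G (degenerate
simplices with some g_i = e do not contribute cells), so there are
(|G| - 1)^n n-cells.
For dim = 3 with |G| = 10:
cells = (10 - 1)^3 = 9^3 = 729

729


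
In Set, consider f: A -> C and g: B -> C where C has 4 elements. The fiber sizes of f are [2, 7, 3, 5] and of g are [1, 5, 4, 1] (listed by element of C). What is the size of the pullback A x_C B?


The pullback A x_C B consists of pairs (a, b) with f(a) = g(b).
For each element c in C, the fiber product has |f^-1(c)| * |g^-1(c)| elements.
Summing over C: 2 * 1 + 7 * 5 + 3 * 4 + 5 * 1
= 2 + 35 + 12 + 5 = 54

54


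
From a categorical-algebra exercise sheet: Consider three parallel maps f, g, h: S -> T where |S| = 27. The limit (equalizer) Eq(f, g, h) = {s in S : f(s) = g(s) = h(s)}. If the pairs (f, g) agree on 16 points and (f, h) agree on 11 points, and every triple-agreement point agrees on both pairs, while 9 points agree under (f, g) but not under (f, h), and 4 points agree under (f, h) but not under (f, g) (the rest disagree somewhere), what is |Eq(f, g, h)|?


Eq(f, g, h) is the triple-agreement set: points in S where all three
maps take the same value. Using inclusion-exclusion on the pairwise data:
Pair (f, g) agrees on 16 points; pair (f, h) on 11 points.
Points agreeing under (f, g) but not (f, h) = 9; under (f, h) but not (f, g) = 4.
Triple-agreement = agreement-in-(f, g) minus points that agree under (f, g) but not (f, h):
|Eq(f, g, h)| = 16 - 9 = 7
(cross-check via (f, h): 11 - 4 = 7.)

7


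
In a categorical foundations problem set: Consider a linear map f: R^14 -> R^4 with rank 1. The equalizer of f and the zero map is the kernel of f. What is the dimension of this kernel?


The equalizer of f and the zero map is ker(f).
By the rank-nullity theorem: dim(ker(f)) = dim(domain) - rank(f).
dim(ker(f)) = 14 - 1 = 13

13


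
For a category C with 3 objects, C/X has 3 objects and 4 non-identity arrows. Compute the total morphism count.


In the slice category C/X, objects are morphisms to X.
Identity morphisms: 3 (one per object of C/X).
Non-identity morphisms: 4.
Total = 3 + 4 = 7

7


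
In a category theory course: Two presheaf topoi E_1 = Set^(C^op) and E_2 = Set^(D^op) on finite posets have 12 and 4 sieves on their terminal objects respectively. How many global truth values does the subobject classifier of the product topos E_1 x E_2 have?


In a product of presheaf topoi E_1 x E_2, the subobject classifier
is Omega = Omega_1 x Omega_2 (componentwise), so
|Omega(top)| = |Omega_1(top_1)| * |Omega_2(top_2)|.
= 12 * 4 = 48.

48


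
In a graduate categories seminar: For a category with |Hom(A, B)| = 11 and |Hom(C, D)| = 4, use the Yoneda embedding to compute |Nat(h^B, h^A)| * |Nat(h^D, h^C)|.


By the Yoneda lemma, Nat(h^B, h^A) is isomorphic to Hom(A, B),
so |Nat(h^B, h^A)| = |Hom(A, B)| and |Nat(h^D, h^C)| = |Hom(C, D)|.
|Hom(A, B)| = 11, |Hom(C, D)| = 4.
|Nat(h^B, h^A) x Nat(h^D, h^C)| = 11 * 4 = 44

44


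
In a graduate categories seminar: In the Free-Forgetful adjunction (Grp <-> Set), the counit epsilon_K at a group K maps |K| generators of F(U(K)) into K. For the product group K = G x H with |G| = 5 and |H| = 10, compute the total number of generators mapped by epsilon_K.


The counit epsilon_K: F(U(K)) -> K of the Free-Forgetful adjunction
maps |K| generators of F(U(K)) into K. For K = G x H (the product group),
|G x H| = |G| * |H|.
Total generators mapped = 5 * 10 = 50.

50


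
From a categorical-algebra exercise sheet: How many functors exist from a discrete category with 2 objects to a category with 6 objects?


A functor from a discrete category C to D is determined by
where each object maps. Each of the 2 objects of C can map
to any of the 6 objects of D independently.
Number of functors = 6^2 = 36

36


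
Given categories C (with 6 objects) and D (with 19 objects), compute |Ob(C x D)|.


The product category C x D has objects that are pairs (c, d).
Number of pairs = |Ob(C)| * |Ob(D)| = 6 * 19 = 114

114


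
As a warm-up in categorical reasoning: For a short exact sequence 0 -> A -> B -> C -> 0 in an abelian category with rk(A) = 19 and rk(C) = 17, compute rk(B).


For a short exact sequence 0 -> A -> B -> C -> 0,
rank is additive: rank(B) = rank(A) + rank(C).
rank(B) = 19 + 17 = 36

36


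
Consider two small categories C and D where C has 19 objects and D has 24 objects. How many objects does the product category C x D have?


The product category C x D has objects that are pairs (c, d).
Number of pairs = |Ob(C)| * |Ob(D)| = 19 * 24 = 456

456


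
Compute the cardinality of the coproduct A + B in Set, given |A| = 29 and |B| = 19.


In Set, the coproduct A + B is the disjoint union.
|A + B| = |A| + |B| = 29 + 19 = 48

48


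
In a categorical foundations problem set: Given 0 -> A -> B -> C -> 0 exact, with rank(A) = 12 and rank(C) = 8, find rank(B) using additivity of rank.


For a short exact sequence 0 -> A -> B -> C -> 0,
rank is additive: rank(B) = rank(A) + rank(C).
rank(B) = 12 + 8 = 20

20


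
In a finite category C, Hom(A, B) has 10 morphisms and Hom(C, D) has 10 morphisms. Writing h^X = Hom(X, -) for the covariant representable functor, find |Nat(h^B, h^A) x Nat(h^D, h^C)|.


By the Yoneda lemma, Nat(h^B, h^A) is isomorphic to Hom(A, B),
so |Nat(h^B, h^A)| = |Hom(A, B)| and |Nat(h^D, h^C)| = |Hom(C, D)|.
|Hom(A, B)| = 10, |Hom(C, D)| = 10.
|Nat(h^B, h^A) x Nat(h^D, h^C)| = 10 * 10 = 100

100


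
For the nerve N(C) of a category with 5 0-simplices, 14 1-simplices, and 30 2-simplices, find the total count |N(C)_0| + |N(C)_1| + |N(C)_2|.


The 2-skeleton of the nerve N(C) consists of simplices in dimensions 0, 1, 2:
  |N(C)_0| = 5 (objects)
  |N(C)_1| = 14 (morphisms)
  |N(C)_2| = 30 (composable pairs)
Total = 5 + 14 + 30 = 49

49


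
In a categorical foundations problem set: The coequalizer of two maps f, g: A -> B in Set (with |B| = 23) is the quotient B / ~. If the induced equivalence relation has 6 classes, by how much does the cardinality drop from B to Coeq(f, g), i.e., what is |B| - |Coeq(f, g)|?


The coequalizer Coeq(f, g) = B / ~ has one element per equivalence class.
|B| = 23, |Coeq(f, g)| = 6.
|B| - |Coeq(f, g)| = 23 - 6 = 17.

17


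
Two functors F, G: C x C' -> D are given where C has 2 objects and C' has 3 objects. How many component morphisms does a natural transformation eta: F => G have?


A natural transformation eta: F => G assigns one component morphism per
object of the domain category.
The domain is the product category C x C', so
|Ob(C x C')| = |Ob(C)| * |Ob(C')| = 2 * 3 = 6.
Therefore eta has 6 component morphisms.

6


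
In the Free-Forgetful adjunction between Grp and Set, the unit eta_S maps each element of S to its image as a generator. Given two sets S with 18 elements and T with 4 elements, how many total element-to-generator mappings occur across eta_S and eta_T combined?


The unit eta_X: X -> U(F(X)) of the Free-Forgetful adjunction
maps each element of X to a generator of F(X). For X = S + T (disjoint
union in Set), |S + T| = |S| + |T|.
Total mappings = 18 + 4 = 22.

22


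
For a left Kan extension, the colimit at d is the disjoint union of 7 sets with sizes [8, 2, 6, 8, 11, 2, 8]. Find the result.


Pointwise, the left Kan extension (Lan_F H)(d) is the colimit, indexed
by the comma category (F downarrow d), of H composed with the
projection (F downarrow d) -> C. Here that colimit is given
as a coproduct (disjoint union) of sets, so its cardinality is the
sum of the sizes of the summands.
Coproduct of sets with sizes: 8 + 2 + 6 + 8 + 11 + 2 + 8
= 45

45


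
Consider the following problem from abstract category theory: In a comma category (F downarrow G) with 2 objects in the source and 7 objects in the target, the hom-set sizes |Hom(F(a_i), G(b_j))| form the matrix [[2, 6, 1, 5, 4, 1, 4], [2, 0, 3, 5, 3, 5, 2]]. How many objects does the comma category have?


Objects of (F downarrow G) are triples (a, b, h: F(a)->G(b)).
The count equals the sum of all entries in the hom-matrix.
sum(row 0) = 23
sum(row 1) = 20
Grand total = 43

43


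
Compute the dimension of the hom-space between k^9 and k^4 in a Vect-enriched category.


In Vect-enriched categories, Hom(k^n, k^m) is the space of m x n matrices.
dim(Hom(k^9, k^4)) = 4 * 9 = 36

36


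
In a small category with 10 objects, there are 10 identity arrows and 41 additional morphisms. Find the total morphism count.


Each object has an identity morphism, giving 10 identities.
Adding the 41 non-identity morphisms:
Total = 10 + 41 = 51

51


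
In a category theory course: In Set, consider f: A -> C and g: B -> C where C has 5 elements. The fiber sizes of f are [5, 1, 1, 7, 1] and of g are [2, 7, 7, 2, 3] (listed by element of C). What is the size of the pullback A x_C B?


The pullback A x_C B consists of pairs (a, b) with f(a) = g(b).
For each element c in C, the fiber product has |f^-1(c)| * |g^-1(c)| elements.
Summing over C: 5 * 2 + 1 * 7 + 1 * 7 + 7 * 2 + 1 * 3
= 10 + 7 + 7 + 14 + 3 = 41

41


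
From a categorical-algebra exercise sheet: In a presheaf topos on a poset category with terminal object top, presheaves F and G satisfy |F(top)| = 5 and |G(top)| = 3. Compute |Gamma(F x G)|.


Global sections of a presheaf on a poset with terminal top satisfy
Gamma(H) ~ H(top). Presheaves admit pointwise products, so
(F x G)(top) = F(top) x G(top) (Cartesian product).
|Gamma(F x G)| = |F(top)| * |G(top)| = 5 * 3 = 15.

15


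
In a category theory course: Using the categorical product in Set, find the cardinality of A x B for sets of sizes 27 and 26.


In Set, the product A x B is the Cartesian product.
By the universal property, |A x B| = |A| * |B|.
|A x B| = 27 * 26 = 702

702


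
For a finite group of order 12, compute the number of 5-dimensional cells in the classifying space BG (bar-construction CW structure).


In the bar-construction CW model of BG, the n-cells are indexed by
n-tuples [g_1|...|g_n] of non-identity elements of G (degenerate
simplices with some g_i = e do not contribute cells), so there are
(|G| - 1)^n n-cells.
For dim = 5 with |G| = 12:
cells = (12 - 1)^5 = 11^5 = 161051

161051


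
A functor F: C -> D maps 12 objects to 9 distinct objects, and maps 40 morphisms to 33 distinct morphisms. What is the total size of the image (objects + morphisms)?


The image of F consists of distinct objects and distinct morphisms.
|Im(F)| on objects = 9
|Im(F)| on morphisms = 33
Total image cardinality = 9 + 33 = 42

42


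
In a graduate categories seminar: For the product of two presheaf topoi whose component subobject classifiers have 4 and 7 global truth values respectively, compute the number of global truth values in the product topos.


In a product of presheaf topoi E_1 x E_2, the subobject classifier
is Omega = Omega_1 x Omega_2 (componentwise), so
|Omega(top)| = |Omega_1(top_1)| * |Omega_2(top_2)|.
= 4 * 7 = 28.

28


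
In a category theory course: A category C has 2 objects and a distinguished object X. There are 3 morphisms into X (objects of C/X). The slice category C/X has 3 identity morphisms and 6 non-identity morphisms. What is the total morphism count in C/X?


In the slice category C/X, objects are morphisms to X.
Identity morphisms: 3 (one per object of C/X).
Non-identity morphisms: 6.
Total = 3 + 6 = 9

9


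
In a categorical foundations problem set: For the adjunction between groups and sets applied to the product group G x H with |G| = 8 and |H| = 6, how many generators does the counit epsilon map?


The counit epsilon_K: F(U(K)) -> K of the Free-Forgetful adjunction
maps |K| generators of F(U(K)) into K. For K = G x H (the product group),
|G x H| = |G| * |H|.
Total generators mapped = 8 * 6 = 48.

48


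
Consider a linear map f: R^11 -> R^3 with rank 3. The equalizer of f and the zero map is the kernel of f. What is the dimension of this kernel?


The equalizer of f and the zero map is ker(f).
By the rank-nullity theorem: dim(ker(f)) = dim(domain) - rank(f).
dim(ker(f)) = 11 - 3 = 8

8


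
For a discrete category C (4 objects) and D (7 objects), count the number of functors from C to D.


A functor from a discrete category C to D is determined by
where each object maps. Each of the 4 objects of C can map
to any of the 7 objects of D independently.
Number of functors = 7^4 = 2401

2401


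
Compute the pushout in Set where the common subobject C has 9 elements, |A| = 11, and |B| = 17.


The pushout A +_C B identifies the images of C in A and B.
|A +_C B| = |A| + |B| - |C| (for injections).
= 11 + 17 - 9 = 19

19


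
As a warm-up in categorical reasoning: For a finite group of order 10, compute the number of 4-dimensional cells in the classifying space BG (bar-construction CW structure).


In the bar-construction CW model of BG, the n-cells are indexed by
n-tuples [g_1|...|g_n] of non-identity elements of G (degenerate
simplices with some g_i = e do not contribute cells), so there are
(|G| - 1)^n n-cells.
For dim = 4 with |G| = 10:
cells = (10 - 1)^4 = 9^4 = 6561

6561


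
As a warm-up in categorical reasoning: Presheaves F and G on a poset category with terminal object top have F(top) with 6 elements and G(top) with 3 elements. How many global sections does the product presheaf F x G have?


Global sections of a presheaf on a poset with terminal top satisfy
Gamma(H) ~ H(top). Presheaves admit pointwise products, so
(F x G)(top) = F(top) x G(top) (Cartesian product).
|Gamma(F x G)| = |F(top)| * |G(top)| = 6 * 3 = 18.

18


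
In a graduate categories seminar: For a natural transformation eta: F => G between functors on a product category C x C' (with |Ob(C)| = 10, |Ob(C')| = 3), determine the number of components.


A natural transformation eta: F => G assigns one component morphism per
object of the domain category.
The domain is the product category C x C', so
|Ob(C x C')| = |Ob(C)| * |Ob(C')| = 10 * 3 = 30.
Therefore eta has 30 component morphisms.

30


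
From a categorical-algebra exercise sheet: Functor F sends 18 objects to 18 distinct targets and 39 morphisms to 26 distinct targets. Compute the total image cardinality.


The image of F consists of distinct objects and distinct morphisms.
|Im(F)| on objects = 18
|Im(F)| on morphisms = 26
Total image cardinality = 18 + 26 = 44

44


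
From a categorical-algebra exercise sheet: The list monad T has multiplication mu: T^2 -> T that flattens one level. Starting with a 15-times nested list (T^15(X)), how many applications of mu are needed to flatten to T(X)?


Each application of mu: T^2 -> T removes one layer of nesting.
Starting at depth 15 (i.e., T^15(X)), we need to reach T(X).
Number of mu applications = 15 - 1 = 14

14


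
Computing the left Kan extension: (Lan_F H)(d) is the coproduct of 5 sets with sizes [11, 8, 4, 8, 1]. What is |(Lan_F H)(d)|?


Pointwise, the left Kan extension (Lan_F H)(d) is the colimit, indexed
by the comma category (F downarrow d), of H composed with the
projection (F downarrow d) -> C. Here that colimit is given
as a coproduct (disjoint union) of sets, so its cardinality is the
sum of the sizes of the summands.
Coproduct of sets with sizes: 11 + 8 + 4 + 8 + 1
= 32

32


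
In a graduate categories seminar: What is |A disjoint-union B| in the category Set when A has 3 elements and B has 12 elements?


In Set, the coproduct A + B is the disjoint union.
|A + B| = |A| + |B| = 3 + 12 = 15

15


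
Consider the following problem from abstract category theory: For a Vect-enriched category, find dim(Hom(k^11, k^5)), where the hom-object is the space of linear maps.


In Vect-enriched categories, Hom(k^n, k^m) is the space of m x n matrices.
dim(Hom(k^11, k^5)) = 5 * 11 = 55

55


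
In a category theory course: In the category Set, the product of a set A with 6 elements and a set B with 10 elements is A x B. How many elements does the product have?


In Set, the product A x B is the Cartesian product.
By the universal property, |A x B| = |A| * |B|.
|A x B| = 6 * 10 = 60

60


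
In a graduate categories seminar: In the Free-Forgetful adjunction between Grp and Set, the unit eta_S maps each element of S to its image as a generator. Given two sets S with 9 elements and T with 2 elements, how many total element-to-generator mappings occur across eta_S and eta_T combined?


The unit eta_X: X -> U(F(X)) of the Free-Forgetful adjunction
maps each element of X to a generator of F(X). For X = S + T (disjoint
union in Set), |S + T| = |S| + |T|.
Total mappings = 9 + 2 = 11.

11


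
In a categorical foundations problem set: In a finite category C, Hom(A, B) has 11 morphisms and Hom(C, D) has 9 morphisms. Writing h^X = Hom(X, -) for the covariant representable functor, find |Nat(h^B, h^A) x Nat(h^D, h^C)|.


By the Yoneda lemma, Nat(h^B, h^A) is isomorphic to Hom(A, B),
so |Nat(h^B, h^A)| = |Hom(A, B)| and |Nat(h^D, h^C)| = |Hom(C, D)|.
|Hom(A, B)| = 11, |Hom(C, D)| = 9.
|Nat(h^B, h^A) x Nat(h^D, h^C)| = 11 * 9 = 99

99


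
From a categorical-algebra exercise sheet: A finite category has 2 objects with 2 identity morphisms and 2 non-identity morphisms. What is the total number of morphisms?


Each object has an identity morphism, giving 2 identities.
Adding the 2 non-identity morphisms:
Total = 2 + 2 = 4

4


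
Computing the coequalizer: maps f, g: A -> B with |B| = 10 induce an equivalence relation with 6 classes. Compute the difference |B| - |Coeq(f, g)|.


The coequalizer Coeq(f, g) = B / ~ has one element per equivalence class.
|B| = 10, |Coeq(f, g)| = 6.
|B| - |Coeq(f, g)| = 10 - 6 = 4.

4


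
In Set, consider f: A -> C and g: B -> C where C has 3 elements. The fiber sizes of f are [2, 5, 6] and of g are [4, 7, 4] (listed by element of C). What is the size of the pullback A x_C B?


The pullback A x_C B consists of pairs (a, b) with f(a) = g(b).
For each element c in C, the fiber product has |f^-1(c)| * |g^-1(c)| elements.
Summing over C: 2 * 4 + 5 * 7 + 6 * 4
= 8 + 35 + 24 = 67

67


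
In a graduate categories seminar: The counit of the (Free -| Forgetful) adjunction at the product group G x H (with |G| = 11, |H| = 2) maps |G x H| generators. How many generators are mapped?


The counit epsilon_K: F(U(K)) -> K of the Free-Forgetful adjunction
maps |K| generators of F(U(K)) into K. For K = G x H (the product group),
|G x H| = |G| * |H|.
Total generators mapped = 11 * 2 = 22.

22


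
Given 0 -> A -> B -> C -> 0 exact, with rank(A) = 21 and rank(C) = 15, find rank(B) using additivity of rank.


For a short exact sequence 0 -> A -> B -> C -> 0,
rank is additive: rank(B) = rank(A) + rank(C).
rank(B) = 21 + 15 = 36

36


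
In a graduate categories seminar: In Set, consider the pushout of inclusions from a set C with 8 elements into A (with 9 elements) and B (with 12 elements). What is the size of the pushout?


The pushout A +_C B identifies the images of C in A and B.
|A +_C B| = |A| + |B| - |C| (for injections).
= 9 + 12 - 8 = 13

13


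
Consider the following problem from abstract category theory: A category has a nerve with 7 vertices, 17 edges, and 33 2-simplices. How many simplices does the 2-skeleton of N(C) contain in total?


The 2-skeleton of the nerve N(C) consists of simplices in dimensions 0, 1, 2:
  |N(C)_0| = 7 (objects)
  |N(C)_1| = 17 (morphisms)
  |N(C)_2| = 33 (composable pairs)
Total = 7 + 17 + 33 = 57

57


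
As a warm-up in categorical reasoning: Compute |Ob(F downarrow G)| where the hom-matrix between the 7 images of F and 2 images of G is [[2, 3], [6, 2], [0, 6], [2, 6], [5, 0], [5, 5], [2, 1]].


Objects of (F downarrow G) are triples (a, b, h: F(a)->G(b)).
The count equals the sum of all entries in the hom-matrix.
sum(row 0) = 5
sum(row 1) = 8
sum(row 2) = 6
sum(row 3) = 8
sum(row 4) = 5
sum(row 5) = 10
sum(row 6) = 3
Grand total = 45

45


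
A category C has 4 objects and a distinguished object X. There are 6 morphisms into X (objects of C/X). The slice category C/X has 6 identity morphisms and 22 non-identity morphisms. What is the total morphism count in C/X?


In the slice category C/X, objects are morphisms to X.
Identity morphisms: 6 (one per object of C/X).
Non-identity morphisms: 22.
Total = 6 + 22 = 28

28


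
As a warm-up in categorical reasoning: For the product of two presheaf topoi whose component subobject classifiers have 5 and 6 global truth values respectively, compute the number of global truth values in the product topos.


In a product of presheaf topoi E_1 x E_2, the subobject classifier
is Omega = Omega_1 x Omega_2 (componentwise), so
|Omega(top)| = |Omega_1(top_1)| * |Omega_2(top_2)|.
= 5 * 6 = 30.

30


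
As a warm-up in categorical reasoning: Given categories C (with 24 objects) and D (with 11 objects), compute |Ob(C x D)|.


The product category C x D has objects that are pairs (c, d).
Number of pairs = |Ob(C)| * |Ob(D)| = 24 * 11 = 264

264


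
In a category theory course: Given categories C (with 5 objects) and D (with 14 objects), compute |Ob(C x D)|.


The product category C x D has objects that are pairs (c, d).
Number of pairs = |Ob(C)| * |Ob(D)| = 5 * 14 = 70

70


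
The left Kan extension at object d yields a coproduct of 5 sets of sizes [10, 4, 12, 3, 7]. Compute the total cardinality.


Pointwise, the left Kan extension (Lan_F H)(d) is the colimit, indexed
by the comma category (F downarrow d), of H composed with the
projection (F downarrow d) -> C. Here that colimit is given
as a coproduct (disjoint union) of sets, so its cardinality is the
sum of the sizes of the summands.
Coproduct of sets with sizes: 10 + 4 + 12 + 3 + 7
= 36

36


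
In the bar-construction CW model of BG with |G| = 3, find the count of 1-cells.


In the bar-construction CW model of BG, the n-cells are indexed by
n-tuples [g_1|...|g_n] of non-identity elements of G (degenerate
simplices with some g_i = e do not contribute cells), so there are
(|G| - 1)^n n-cells.
For dim = 1 with |G| = 3:
cells = (3 - 1)^1 = 2^1 = 2

2


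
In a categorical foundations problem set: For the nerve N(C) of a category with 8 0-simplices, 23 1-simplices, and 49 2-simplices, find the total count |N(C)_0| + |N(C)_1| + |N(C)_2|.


The 2-skeleton of the nerve N(C) consists of simplices in dimensions 0, 1, 2:
  |N(C)_0| = 8 (objects)
  |N(C)_1| = 23 (morphisms)
  |N(C)_2| = 49 (composable pairs)
Total = 8 + 23 + 49 = 80

80


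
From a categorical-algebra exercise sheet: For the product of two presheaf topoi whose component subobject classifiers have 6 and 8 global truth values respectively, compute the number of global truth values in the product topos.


In a product of presheaf topoi E_1 x E_2, the subobject classifier
is Omega = Omega_1 x Omega_2 (componentwise), so
|Omega(top)| = |Omega_1(top_1)| * |Omega_2(top_2)|.
= 6 * 8 = 48.

48


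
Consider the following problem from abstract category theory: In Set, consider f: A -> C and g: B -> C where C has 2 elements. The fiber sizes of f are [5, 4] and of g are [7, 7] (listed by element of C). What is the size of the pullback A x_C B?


The pullback A x_C B consists of pairs (a, b) with f(a) = g(b).
For each element c in C, the fiber product has |f^-1(c)| * |g^-1(c)| elements.
Summing over C: 5 * 7 + 4 * 7
= 35 + 28 = 63

63


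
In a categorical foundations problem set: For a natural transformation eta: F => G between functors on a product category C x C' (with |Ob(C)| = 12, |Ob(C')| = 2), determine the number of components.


A natural transformation eta: F => G assigns one component morphism per
object of the domain category.
The domain is the product category C x C', so
|Ob(C x C')| = |Ob(C)| * |Ob(C')| = 12 * 2 = 24.
Therefore eta has 24 component morphisms.

24


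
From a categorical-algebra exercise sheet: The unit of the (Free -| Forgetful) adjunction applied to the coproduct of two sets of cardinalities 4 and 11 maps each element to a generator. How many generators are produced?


The unit eta_X: X -> U(F(X)) of the Free-Forgetful adjunction
maps each element of X to a generator of F(X). For X = S + T (disjoint
union in Set), |S + T| = |S| + |T|.
Total mappings = 4 + 11 = 15.

15


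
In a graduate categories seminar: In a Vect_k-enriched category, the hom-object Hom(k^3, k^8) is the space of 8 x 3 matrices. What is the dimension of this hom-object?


In Vect-enriched categories, Hom(k^n, k^m) is the space of m x n matrices.
dim(Hom(k^3, k^8)) = 8 * 3 = 24

24


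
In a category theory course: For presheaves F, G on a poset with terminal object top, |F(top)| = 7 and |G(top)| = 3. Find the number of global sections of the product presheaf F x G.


Global sections of a presheaf on a poset with terminal top satisfy
Gamma(H) ~ H(top). Presheaves admit pointwise products, so
(F x G)(top) = F(top) x G(top) (Cartesian product).
|Gamma(F x G)| = |F(top)| * |G(top)| = 7 * 3 = 21.

21


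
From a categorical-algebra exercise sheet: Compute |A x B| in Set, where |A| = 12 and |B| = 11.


In Set, the product A x B is the Cartesian product.
By the universal property, |A x B| = |A| * |B|.
|A x B| = 12 * 11 = 132

132


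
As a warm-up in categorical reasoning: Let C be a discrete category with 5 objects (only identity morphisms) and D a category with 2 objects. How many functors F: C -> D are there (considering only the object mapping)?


A functor from a discrete category C to D is determined by
where each object maps. Each of the 5 objects of C can map
to any of the 2 objects of D independently.
Number of functors = 2^5 = 32

32


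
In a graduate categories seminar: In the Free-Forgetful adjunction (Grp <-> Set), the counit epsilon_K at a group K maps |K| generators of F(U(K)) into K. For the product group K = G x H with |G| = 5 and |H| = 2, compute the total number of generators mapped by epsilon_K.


The counit epsilon_K: F(U(K)) -> K of the Free-Forgetful adjunction
maps |K| generators of F(U(K)) into K. For K = G x H (the product group),
|G x H| = |G| * |H|.
Total generators mapped = 5 * 2 = 10.

10


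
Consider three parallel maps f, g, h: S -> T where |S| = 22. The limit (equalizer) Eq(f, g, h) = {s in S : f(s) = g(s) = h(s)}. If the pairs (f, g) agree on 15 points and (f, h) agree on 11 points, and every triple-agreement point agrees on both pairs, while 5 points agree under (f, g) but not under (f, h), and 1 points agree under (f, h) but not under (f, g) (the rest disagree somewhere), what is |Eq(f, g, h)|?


Eq(f, g, h) is the triple-agreement set: points in S where all three
maps take the same value. Using inclusion-exclusion on the pairwise data:
Pair (f, g) agrees on 15 points; pair (f, h) on 11 points.
Points agreeing under (f, g) but not (f, h) = 5; under (f, h) but not (f, g) = 1.
Triple-agreement = agreement-in-(f, g) minus points that agree under (f, g) but not (f, h):
|Eq(f, g, h)| = 15 - 5 = 10
(cross-check via (f, h): 11 - 1 = 10.)

10


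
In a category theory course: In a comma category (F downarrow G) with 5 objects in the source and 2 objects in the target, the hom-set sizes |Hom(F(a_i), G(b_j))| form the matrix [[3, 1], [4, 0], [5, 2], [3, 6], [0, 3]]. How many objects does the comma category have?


Objects of (F downarrow G) are triples (a, b, h: F(a)->G(b)).
The count equals the sum of all entries in the hom-matrix.
sum(row 0) = 4
sum(row 1) = 4
sum(row 2) = 7
sum(row 3) = 9
sum(row 4) = 3
Grand total = 27

27


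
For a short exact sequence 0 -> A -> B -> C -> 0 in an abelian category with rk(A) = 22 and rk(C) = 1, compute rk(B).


For a short exact sequence 0 -> A -> B -> C -> 0,
rank is additive: rank(B) = rank(A) + rank(C).
rank(B) = 22 + 1 = 23

23


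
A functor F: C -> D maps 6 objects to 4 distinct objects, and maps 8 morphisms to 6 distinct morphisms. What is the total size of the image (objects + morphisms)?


The image of F consists of distinct objects and distinct morphisms.
|Im(F)| on objects = 4
|Im(F)| on morphisms = 6
Total image cardinality = 4 + 6 = 10

10


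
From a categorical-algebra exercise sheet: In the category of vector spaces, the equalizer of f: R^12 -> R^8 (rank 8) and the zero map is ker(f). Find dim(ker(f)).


The equalizer of f and the zero map is ker(f).
By the rank-nullity theorem: dim(ker(f)) = dim(domain) - rank(f).
dim(ker(f)) = 12 - 8 = 4

4


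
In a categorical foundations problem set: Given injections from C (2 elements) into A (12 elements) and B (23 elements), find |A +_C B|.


The pushout A +_C B identifies the images of C in A and B.
|A +_C B| = |A| + |B| - |C| (for injections).
= 12 + 23 - 2 = 33

33


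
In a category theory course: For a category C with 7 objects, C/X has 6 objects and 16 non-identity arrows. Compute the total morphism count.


In the slice category C/X, objects are morphisms to X.
Identity morphisms: 6 (one per object of C/X).
Non-identity morphisms: 16.
Total = 6 + 16 = 22

22


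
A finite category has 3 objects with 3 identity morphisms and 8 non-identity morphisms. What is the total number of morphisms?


Each object has an identity morphism, giving 3 identities.
Adding the 8 non-identity morphisms:
Total = 3 + 8 = 11

11


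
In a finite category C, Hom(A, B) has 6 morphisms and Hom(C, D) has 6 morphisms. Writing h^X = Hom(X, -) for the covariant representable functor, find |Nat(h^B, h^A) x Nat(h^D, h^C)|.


By the Yoneda lemma, Nat(h^B, h^A) is isomorphic to Hom(A, B),
so |Nat(h^B, h^A)| = |Hom(A, B)| and |Nat(h^D, h^C)| = |Hom(C, D)|.
|Hom(A, B)| = 6, |Hom(C, D)| = 6.
|Nat(h^B, h^A) x Nat(h^D, h^C)| = 6 * 6 = 36

36


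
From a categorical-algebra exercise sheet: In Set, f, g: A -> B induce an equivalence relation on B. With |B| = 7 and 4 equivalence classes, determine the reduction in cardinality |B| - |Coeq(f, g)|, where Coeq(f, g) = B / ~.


The coequalizer Coeq(f, g) = B / ~ has one element per equivalence class.
|B| = 7, |Coeq(f, g)| = 4.
|B| - |Coeq(f, g)| = 7 - 4 = 3.

3


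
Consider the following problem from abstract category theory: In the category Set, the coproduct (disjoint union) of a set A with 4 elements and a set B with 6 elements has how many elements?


In Set, the coproduct A + B is the disjoint union.
|A + B| = |A| + |B| = 4 + 6 = 10

10


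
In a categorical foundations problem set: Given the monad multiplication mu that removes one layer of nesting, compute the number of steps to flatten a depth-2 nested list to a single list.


Each application of mu: T^2 -> T removes one layer of nesting.
Starting at depth 2 (i.e., T^2(X)), we need to reach T(X).
Number of mu applications = 2 - 1 = 1

1


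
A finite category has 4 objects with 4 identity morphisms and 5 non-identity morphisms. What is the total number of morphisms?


Each object has an identity morphism, giving 4 identities.
Adding the 5 non-identity morphisms:
Total = 4 + 5 = 9

9


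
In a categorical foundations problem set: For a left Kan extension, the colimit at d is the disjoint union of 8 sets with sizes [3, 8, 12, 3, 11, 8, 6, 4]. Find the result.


Pointwise, the left Kan extension (Lan_F H)(d) is the colimit, indexed
by the comma category (F downarrow d), of H composed with the
projection (F downarrow d) -> C. Here that colimit is given
as a coproduct (disjoint union) of sets, so its cardinality is the
sum of the sizes of the summands.
Coproduct of sets with sizes: 3 + 8 + 12 + 3 + 11 + 8 + 6 + 4
= 55

55


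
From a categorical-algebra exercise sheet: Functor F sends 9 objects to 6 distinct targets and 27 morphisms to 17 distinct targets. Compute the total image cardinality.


The image of F consists of distinct objects and distinct morphisms.
|Im(F)| on objects = 6
|Im(F)| on morphisms = 17
Total image cardinality = 6 + 17 = 23

23


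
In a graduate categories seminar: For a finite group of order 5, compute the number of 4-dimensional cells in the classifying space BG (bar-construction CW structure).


In the bar-construction CW model of BG, the n-cells are indexed by
n-tuples [g_1|...|g_n] of non-identity elements of G (degenerate
simplices with some g_i = e do not contribute cells), so there are
(|G| - 1)^n n-cells.
For dim = 4 with |G| = 5:
cells = (5 - 1)^4 = 4^4 = 256

256


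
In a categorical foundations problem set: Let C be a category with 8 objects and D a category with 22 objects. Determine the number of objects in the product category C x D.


The product category C x D has objects that are pairs (c, d).
Number of pairs = |Ob(C)| * |Ob(D)| = 8 * 22 = 176

176


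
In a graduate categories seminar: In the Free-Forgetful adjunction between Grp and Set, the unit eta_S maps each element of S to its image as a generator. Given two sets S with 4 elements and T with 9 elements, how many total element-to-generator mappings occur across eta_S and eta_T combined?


The unit eta_X: X -> U(F(X)) of the Free-Forgetful adjunction
maps each element of X to a generator of F(X). For X = S + T (disjoint
union in Set), |S + T| = |S| + |T|.
Total mappings = 4 + 9 = 13.

13


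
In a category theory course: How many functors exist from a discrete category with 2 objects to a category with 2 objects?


A functor from a discrete category C to D is determined by
where each object maps. Each of the 2 objects of C can map
to any of the 2 objects of D independently.
Number of functors = 2^2 = 4

4


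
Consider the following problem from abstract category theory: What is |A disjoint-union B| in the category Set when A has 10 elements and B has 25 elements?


In Set, the coproduct A + B is the disjoint union.
|A + B| = |A| + |B| = 10 + 25 = 35

35


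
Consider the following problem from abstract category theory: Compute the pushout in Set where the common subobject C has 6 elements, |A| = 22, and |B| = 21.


The pushout A +_C B identifies the images of C in A and B.
|A +_C B| = |A| + |B| - |C| (for injections).
= 22 + 21 - 6 = 37

37


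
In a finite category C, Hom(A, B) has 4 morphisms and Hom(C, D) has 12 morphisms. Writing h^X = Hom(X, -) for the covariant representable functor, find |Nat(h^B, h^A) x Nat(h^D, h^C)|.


By the Yoneda lemma, Nat(h^B, h^A) is isomorphic to Hom(A, B),
so |Nat(h^B, h^A)| = |Hom(A, B)| and |Nat(h^D, h^C)| = |Hom(C, D)|.
|Hom(A, B)| = 4, |Hom(C, D)| = 12.
|Nat(h^B, h^A) x Nat(h^D, h^C)| = 4 * 12 = 48

48


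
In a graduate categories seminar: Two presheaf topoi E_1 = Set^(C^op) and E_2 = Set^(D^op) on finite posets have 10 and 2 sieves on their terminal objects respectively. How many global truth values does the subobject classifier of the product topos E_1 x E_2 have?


In a product of presheaf topoi E_1 x E_2, the subobject classifier
is Omega = Omega_1 x Omega_2 (componentwise), so
|Omega(top)| = |Omega_1(top_1)| * |Omega_2(top_2)|.
= 10 * 2 = 20.

20


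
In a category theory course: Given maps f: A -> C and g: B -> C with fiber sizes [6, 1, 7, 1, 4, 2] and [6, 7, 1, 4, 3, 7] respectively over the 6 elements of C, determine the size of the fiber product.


The pullback A x_C B consists of pairs (a, b) with f(a) = g(b).
For each element c in C, the fiber product has |f^-1(c)| * |g^-1(c)| elements.
Summing over C: 6 * 6 + 1 * 7 + 7 * 1 + 1 * 4 + 4 * 3 + 2 * 7
= 36 + 7 + 7 + 4 + 12 + 14 = 80

80


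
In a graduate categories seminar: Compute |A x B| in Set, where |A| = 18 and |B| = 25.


In Set, the product A x B is the Cartesian product.
By the universal property, |A x B| = |A| * |B|.
|A x B| = 18 * 25 = 450

450


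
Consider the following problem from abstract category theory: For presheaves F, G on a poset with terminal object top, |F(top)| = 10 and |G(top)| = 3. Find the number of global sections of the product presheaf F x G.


Global sections of a presheaf on a poset with terminal top satisfy
Gamma(H) ~ H(top). Presheaves admit pointwise products, so
(F x G)(top) = F(top) x G(top) (Cartesian product).
|Gamma(F x G)| = |F(top)| * |G(top)| = 10 * 3 = 30.

30


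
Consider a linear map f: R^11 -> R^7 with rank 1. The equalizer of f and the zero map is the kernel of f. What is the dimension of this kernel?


The equalizer of f and the zero map is ker(f).
By the rank-nullity theorem: dim(ker(f)) = dim(domain) - rank(f).
dim(ker(f)) = 11 - 1 = 10

10


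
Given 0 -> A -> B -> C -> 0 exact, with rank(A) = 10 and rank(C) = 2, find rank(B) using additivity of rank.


For a short exact sequence 0 -> A -> B -> C -> 0,
rank is additive: rank(B) = rank(A) + rank(C).
rank(B) = 10 + 2 = 12

12


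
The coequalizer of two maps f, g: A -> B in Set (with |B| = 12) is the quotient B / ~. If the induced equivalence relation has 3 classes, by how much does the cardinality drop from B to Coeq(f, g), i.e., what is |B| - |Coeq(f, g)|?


The coequalizer Coeq(f, g) = B / ~ has one element per equivalence class.
|B| = 12, |Coeq(f, g)| = 3.
|B| - |Coeq(f, g)| = 12 - 3 = 9.

9


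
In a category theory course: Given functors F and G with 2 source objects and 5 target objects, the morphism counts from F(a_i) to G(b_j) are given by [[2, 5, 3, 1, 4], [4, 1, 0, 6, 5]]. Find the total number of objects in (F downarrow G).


Objects of (F downarrow G) are triples (a, b, h: F(a)->G(b)).
The count equals the sum of all entries in the hom-matrix.
sum(row 0) = 15
sum(row 1) = 16
Grand total = 31

31


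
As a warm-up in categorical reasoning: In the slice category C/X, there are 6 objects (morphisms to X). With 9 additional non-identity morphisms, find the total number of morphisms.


In the slice category C/X, objects are morphisms to X.
Identity morphisms: 6 (one per object of C/X).
Non-identity morphisms: 9.
Total = 6 + 9 = 15

15


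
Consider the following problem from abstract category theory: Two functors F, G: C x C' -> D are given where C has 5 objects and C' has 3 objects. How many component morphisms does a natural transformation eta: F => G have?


A natural transformation eta: F => G assigns one component morphism per
object of the domain category.
The domain is the product category C x C', so
|Ob(C x C')| = |Ob(C)| * |Ob(C')| = 5 * 3 = 15.
Therefore eta has 15 component morphisms.

15


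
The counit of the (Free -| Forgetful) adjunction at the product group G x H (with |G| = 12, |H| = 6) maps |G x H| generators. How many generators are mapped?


The counit epsilon_K: F(U(K)) -> K of the Free-Forgetful adjunction
maps |K| generators of F(U(K)) into K. For K = G x H (the product group),
|G x H| = |G| * |H|.
Total generators mapped = 12 * 6 = 72.

72
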